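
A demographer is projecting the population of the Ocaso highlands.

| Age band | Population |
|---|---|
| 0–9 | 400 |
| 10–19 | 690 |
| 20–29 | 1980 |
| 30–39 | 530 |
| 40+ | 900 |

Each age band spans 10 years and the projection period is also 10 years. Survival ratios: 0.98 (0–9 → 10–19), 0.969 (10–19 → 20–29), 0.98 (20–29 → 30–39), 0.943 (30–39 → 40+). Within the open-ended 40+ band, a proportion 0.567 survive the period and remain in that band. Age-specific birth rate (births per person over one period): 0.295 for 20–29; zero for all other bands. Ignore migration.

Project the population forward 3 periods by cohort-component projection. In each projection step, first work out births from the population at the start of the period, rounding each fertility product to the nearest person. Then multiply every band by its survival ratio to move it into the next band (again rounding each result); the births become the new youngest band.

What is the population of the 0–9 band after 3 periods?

112

Let band 1 be 0–9 through band 5 = 40+.
[period 1]
Births: 1980 × 0.295 = 584
Band 2: 400 × 0.98 = 392
Band 3: 690 × 0.969 = 669
Band 4: 1980 × 0.98 = 1940
Band 5: 530 × 0.943 + 900 × 0.567 = 500 + 510 = 1010
Giving 584 / 392 / 669 / 1940 / 1010.
[period 2]
Births: 669 × 0.295 = 197
Band 2: 584 × 0.98 = 572
Band 3: 392 × 0.969 = 380
Band 4: 669 × 0.98 = 656
Band 5: 1940 × 0.943 + 1010 × 0.567 = 1829 + 573 = 2402
Giving 197 / 572 / 380 / 656 / 2402.
[period 3]
Births: 380 × 0.295 = 112
Band 2: 197 × 0.98 = 193
Band 3: 572 × 0.969 = 554
Band 4: 380 × 0.98 = 372
Band 5: 656 × 0.943 + 2402 × 0.567 = 619 + 1362 = 1981
Giving 112 / 193 / 554 / 372 / 1981.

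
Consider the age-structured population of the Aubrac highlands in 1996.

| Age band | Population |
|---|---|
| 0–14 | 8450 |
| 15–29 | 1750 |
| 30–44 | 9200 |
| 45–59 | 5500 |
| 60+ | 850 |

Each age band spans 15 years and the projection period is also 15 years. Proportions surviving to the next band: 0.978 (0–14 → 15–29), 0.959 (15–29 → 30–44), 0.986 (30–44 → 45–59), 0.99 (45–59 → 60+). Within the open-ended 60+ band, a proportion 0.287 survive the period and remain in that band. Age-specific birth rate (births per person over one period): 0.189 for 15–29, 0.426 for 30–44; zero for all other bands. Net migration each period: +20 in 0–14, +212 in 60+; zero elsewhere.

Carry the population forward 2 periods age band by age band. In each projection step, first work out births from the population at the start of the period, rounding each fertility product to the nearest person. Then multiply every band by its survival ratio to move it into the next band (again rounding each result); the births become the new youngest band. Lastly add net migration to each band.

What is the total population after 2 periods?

(Bands numbered youngest = 1 to oldest = 5.)
After projecting period 1:
Births: 1750 × 0.189 = 331  |  9200 × 0.426 = 3919 ⇒ total 4250
Band 2: 8450 × 0.978 = 8264
Band 3: 1750 × 0.959 = 1678
Band 4: 9200 × 0.986 = 9071
Band 5: 5500 × 0.99 + 850 × 0.287 = 5445 + 244 = 5689
Net migration: Band 1 + 20 → 4270; Band 5 + 212 → 5901
→ [4270, 8264, 1678, 9071, 5901]
After projecting period 2:
Births: 8264 × 0.189 = 1562  |  1678 × 0.426 = 715 ⇒ total 2277
Band 2: 4270 × 0.978 = 4176
Band 3: 8264 × 0.959 = 7925
Band 4: 1678 × 0.986 = 1655
Band 5: 9071 × 0.99 + 5901 × 0.287 = 8980 + 1694 = 10674
Net migration: Band 1 + 20 → 2297; Band 5 + 212 → 10886
→ [2297, 4176, 7925, 1655, 10886]
Total after period 2: 2297 + 4176 + 7925 + 1655 + 10886 = 26939

26939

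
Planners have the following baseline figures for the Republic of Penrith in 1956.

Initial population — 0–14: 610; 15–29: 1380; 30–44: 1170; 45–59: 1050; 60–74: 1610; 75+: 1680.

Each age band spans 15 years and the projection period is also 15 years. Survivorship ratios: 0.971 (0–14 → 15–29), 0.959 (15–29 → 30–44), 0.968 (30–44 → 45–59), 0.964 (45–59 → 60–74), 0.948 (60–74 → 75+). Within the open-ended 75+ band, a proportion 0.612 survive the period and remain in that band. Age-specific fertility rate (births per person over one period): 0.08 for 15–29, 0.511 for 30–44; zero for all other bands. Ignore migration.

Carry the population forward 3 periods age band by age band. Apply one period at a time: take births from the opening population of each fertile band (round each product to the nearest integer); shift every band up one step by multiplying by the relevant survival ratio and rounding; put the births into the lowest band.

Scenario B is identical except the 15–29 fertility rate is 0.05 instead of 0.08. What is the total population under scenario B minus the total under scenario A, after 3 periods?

Period 1:
Births: 1380 × 0.08 = 110 ; 1170 × 0.511 = 598 → total 708
15–29: 610 × 0.971 = 592
30–44: 1380 × 0.959 = 1323
45–59: 1170 × 0.968 = 1133
60–74: 1050 × 0.964 = 1012
75+: 1610 × 0.948 + 1680 × 0.612 = 1526 + 1028 = 2554
Population now: 0–14=708, 15–29=592, 30–44=1323, 45–59=1133, 60–74=1012, 75+=2554
Period 2:
Births: 592 × 0.08 = 47 ; 1323 × 0.511 = 676 → total 723
15–29: 708 × 0.971 = 687
30–44: 592 × 0.959 = 568
45–59: 1323 × 0.968 = 1281
60–74: 1133 × 0.964 = 1092
75+: 1012 × 0.948 + 2554 × 0.612 = 959 + 1563 = 2522
Population now: 0–14=723, 15–29=687, 30–44=568, 45–59=1281, 60–74=1092, 75+=2522
Period 3:
Births: 687 × 0.08 = 55 ; 568 × 0.511 = 290 → total 345
15–29: 723 × 0.971 = 702
30–44: 687 × 0.959 = 659
45–59: 568 × 0.968 = 550
60–74: 1281 × 0.964 = 1235
75+: 1092 × 0.948 + 2522 × 0.612 = 1035 + 1543 = 2578
Population now: 0–14=345, 15–29=702, 30–44=659, 45–59=550, 60–74=1235, 75+=2578
Scenario A total after 3 periods: 6069
Scenario B projection —
Period 1:
Births: 1380 × 0.05 = 69 ; 1170 × 0.511 = 598 → total 667
15–29: 610 × 0.971 = 592
30–44: 1380 × 0.959 = 1323
45–59: 1170 × 0.968 = 1133
60–74: 1050 × 0.964 = 1012
75+: 1610 × 0.948 + 1680 × 0.612 = 1526 + 1028 = 2554
Population now: 0–14=667, 15–29=592, 30–44=1323, 45–59=1133, 60–74=1012, 75+=2554
Period 2:
Births: 592 × 0.05 = 30 ; 1323 × 0.511 = 676 → total 706
15–29: 667 × 0.971 = 648
30–44: 592 × 0.959 = 568
45–59: 1323 × 0.968 = 1281
60–74: 1133 × 0.964 = 1092
75+: 1012 × 0.948 + 2554 × 0.612 = 959 + 1563 = 2522
Population now: 0–14=706, 15–29=648, 30–44=568, 45–59=1281, 60–74=1092, 75+=2522
Period 3:
Births: 648 × 0.05 = 32 ; 568 × 0.511 = 290 → total 322
15–29: 706 × 0.971 = 686
30–44: 648 × 0.959 = 621
45–59: 568 × 0.968 = 550
60–74: 1281 × 0.964 = 1235
75+: 1092 × 0.948 + 2522 × 0.612 = 1035 + 1543 = 2578
Population now: 0–14=322, 15–29=686, 30–44=621, 45–59=550, 60–74=1235, 75+=2578
Scenario B total after 3 periods: 5992
Difference B − A = 5992 − 6069 = -77

-77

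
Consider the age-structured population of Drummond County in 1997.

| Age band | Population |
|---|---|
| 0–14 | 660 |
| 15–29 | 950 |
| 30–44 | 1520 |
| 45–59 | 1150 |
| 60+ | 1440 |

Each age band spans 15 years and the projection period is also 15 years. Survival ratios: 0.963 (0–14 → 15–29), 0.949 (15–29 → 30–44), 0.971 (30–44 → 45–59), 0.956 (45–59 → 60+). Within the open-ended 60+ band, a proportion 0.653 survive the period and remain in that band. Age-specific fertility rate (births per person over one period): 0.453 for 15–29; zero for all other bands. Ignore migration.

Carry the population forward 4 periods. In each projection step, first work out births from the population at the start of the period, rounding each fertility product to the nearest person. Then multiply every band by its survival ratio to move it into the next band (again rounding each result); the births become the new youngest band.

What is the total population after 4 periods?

Let band 1 be 0–14 through band 5 = 60+.
[period 1]
Births: 950 * 0.453 = 430
Band 2: 660 * 0.963 = 636
Band 3: 950 * 0.949 = 902
Band 4: 1520 * 0.971 = 1476
Band 5: 1150 * 0.956 + 1440 * 0.653 = 1099 + 940 = 2039
End of period: [430, 636, 902, 1476, 2039]
[period 2]
Births: 636 * 0.453 = 288
Band 2: 430 * 0.963 = 414
Band 3: 636 * 0.949 = 604
Band 4: 902 * 0.971 = 876
Band 5: 1476 * 0.956 + 2039 * 0.653 = 1411 + 1331 = 2742
End of period: [288, 414, 604, 876, 2742]
[period 3]
Births: 414 * 0.453 = 188
Band 2: 288 * 0.963 = 277
Band 3: 414 * 0.949 = 393
Band 4: 604 * 0.971 = 586
Band 5: 876 * 0.956 + 2742 * 0.653 = 837 + 1791 = 2628
End of period: [188, 277, 393, 586, 2628]
[period 4]
Births: 277 * 0.453 = 125
Band 2: 188 * 0.963 = 181
Band 3: 277 * 0.949 = 263
Band 4: 393 * 0.971 = 382
Band 5: 586 * 0.956 + 2628 * 0.653 = 560 + 1716 = 2276
End of period: [125, 181, 263, 382, 2276]
Total after period 4: 125 + 181 + 263 + 382 + 2276 = 3227

3227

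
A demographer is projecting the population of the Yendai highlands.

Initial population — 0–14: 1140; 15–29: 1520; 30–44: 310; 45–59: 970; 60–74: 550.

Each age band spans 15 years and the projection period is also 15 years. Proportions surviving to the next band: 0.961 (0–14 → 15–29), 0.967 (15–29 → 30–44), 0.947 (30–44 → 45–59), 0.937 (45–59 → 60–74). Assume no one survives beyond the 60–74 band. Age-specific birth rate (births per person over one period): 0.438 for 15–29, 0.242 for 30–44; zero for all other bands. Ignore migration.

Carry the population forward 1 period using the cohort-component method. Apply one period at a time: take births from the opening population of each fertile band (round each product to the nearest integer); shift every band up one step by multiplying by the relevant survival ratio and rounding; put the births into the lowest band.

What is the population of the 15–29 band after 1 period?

1096

Let group 1 be 0–14 through group 5 = 60–74.
Period 1:
Births: 1520 × 0.438 = 666, 310 × 0.242 = 75 — total 741
Group 2: 1140 × 0.961 = 1096
Group 3: 1520 × 0.967 = 1470
Group 4: 310 × 0.947 = 294
Group 5: 970 × 0.937 = 909
→ [741, 1096, 1470, 294, 909]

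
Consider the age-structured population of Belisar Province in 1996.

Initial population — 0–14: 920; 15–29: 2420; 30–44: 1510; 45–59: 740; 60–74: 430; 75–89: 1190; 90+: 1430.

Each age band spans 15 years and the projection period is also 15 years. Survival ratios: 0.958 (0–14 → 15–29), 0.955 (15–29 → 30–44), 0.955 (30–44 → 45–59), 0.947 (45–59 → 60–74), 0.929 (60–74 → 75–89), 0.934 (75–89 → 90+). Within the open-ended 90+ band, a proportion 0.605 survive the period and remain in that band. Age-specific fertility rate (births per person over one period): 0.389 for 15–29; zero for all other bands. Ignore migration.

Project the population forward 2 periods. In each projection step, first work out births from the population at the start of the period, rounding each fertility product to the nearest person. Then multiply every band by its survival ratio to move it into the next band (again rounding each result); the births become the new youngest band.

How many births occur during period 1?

(Groups numbered youngest = 1 to oldest = 7.)
After projecting period 1:
Births: 2420 × 0.389 = 941
Group 2: 920 × 0.958 = 881
Group 3: 2420 × 0.955 = 2311
Group 4: 1510 × 0.955 = 1442
Group 5: 740 × 0.947 = 701
Group 6: 430 × 0.929 = 399
Group 7: 1190 × 0.934 + 1430 × 0.605 = 1111 + 865 = 1976
→ [941, 881, 2311, 1442, 701, 399, 1976]

941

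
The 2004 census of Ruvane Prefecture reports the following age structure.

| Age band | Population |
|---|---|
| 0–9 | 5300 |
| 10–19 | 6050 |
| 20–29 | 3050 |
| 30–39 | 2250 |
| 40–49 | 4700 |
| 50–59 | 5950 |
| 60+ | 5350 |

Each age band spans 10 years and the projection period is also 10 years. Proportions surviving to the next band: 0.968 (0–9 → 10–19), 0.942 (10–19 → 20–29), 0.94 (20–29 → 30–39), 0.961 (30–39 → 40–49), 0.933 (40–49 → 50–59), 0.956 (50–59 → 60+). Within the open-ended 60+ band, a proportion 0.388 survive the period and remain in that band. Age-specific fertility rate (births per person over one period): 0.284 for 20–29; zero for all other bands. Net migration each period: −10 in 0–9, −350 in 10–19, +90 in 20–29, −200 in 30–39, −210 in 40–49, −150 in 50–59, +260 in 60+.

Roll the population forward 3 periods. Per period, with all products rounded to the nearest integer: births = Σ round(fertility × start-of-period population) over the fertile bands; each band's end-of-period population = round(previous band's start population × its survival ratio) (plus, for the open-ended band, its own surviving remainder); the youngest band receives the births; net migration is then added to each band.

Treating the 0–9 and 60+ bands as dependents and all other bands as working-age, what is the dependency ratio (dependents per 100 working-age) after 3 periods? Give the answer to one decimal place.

47.3

Let band 1 be 0–9 through band 7 = 60+.
— Period 1 —
Births: 3050 × 0.284 = 866
Band 2: 5300 × 0.968 = 5130
Band 3: 6050 × 0.942 = 5699
Band 4: 3050 × 0.94 = 2867
Band 5: 2250 × 0.961 = 2162
Band 6: 4700 × 0.933 = 4385
Band 7: 5950 × 0.956 + 5350 × 0.388 = 5688 + 2076 = 7764
Net migration: Band 1 − 10 → 856; Band 2 − 350 → 4780; Band 3 + 90 → 5789; Band 4 − 200 → 2667; Band 5 − 210 → 1952; Band 6 − 150 → 4235; Band 7 + 260 → 8024
Giving 856 / 4780 / 5789 / 2667 / 1952 / 4235 / 8024.
— Period 2 —
Births: 5789 × 0.284 = 1644
Band 2: 856 × 0.968 = 829
Band 3: 4780 × 0.942 = 4503
Band 4: 5789 × 0.94 = 5442
Band 5: 2667 × 0.961 = 2563
Band 6: 1952 × 0.933 = 1821
Band 7: 4235 × 0.956 + 8024 × 0.388 = 4049 + 3113 = 7162
Net migration: Band 1 − 10 → 1634; Band 2 − 350 → 479; Band 3 + 90 → 4593; Band 4 − 200 → 5242; Band 5 − 210 → 2353; Band 6 − 150 → 1671; Band 7 + 260 → 7422
Giving 1634 / 479 / 4593 / 5242 / 2353 / 1671 / 7422.
— Period 3 —
Births: 4593 × 0.284 = 1304
Band 2: 1634 × 0.968 = 1582
Band 3: 479 × 0.942 = 451
Band 4: 4593 × 0.94 = 4317
Band 5: 5242 × 0.961 = 5038
Band 6: 2353 × 0.933 = 2195
Band 7: 1671 × 0.956 + 7422 × 0.388 = 1597 + 2880 = 4477
Net migration: Band 1 − 10 → 1294; Band 2 − 350 → 1232; Band 3 + 90 → 541; Band 4 − 200 → 4117; Band 5 − 210 → 4828; Band 6 − 150 → 2045; Band 7 + 260 → 4737
Giving 1294 / 1232 / 541 / 4117 / 4828 / 2045 / 4737.
Dependents (band 0–9 + band 60+) = 1294 + 4737 = 6031; working-age = 12763; ratio = 6031/12763 × 100 = 47.3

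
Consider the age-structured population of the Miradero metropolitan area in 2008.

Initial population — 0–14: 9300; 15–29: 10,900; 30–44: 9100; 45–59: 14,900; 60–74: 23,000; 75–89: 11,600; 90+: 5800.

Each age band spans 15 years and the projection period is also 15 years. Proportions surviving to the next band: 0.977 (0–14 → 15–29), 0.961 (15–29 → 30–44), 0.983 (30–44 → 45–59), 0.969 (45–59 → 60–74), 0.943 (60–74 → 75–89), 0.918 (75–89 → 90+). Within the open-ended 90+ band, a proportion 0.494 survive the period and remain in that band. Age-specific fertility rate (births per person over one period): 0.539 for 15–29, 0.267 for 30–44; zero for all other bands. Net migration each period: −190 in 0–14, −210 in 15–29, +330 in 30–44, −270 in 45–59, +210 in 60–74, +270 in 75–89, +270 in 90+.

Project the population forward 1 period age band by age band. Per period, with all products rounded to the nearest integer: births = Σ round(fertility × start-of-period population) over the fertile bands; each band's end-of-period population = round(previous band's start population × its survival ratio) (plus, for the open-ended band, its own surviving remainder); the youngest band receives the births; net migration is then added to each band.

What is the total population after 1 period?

86862

Numbering the bands 1..7 from youngest to oldest:
After projecting period 1:
Births: 10900 × 0.539 = 5875  |  9100 × 0.267 = 2430 → total 8305
Band 2: 9300 × 0.977 = 9086
Band 3: 10900 × 0.961 = 10475
Band 4: 9100 × 0.983 = 8945
Band 5: 14900 × 0.969 = 14438
Band 6: 23000 × 0.943 = 21689
Band 7: 11600 × 0.918 + 5800 × 0.494 = 10649 + 2865 = 13514
Net migration: Band 1 − 190 → 8115; Band 2 − 210 → 8876; Band 3 + 330 → 10805; Band 4 − 270 → 8675; Band 5 + 210 → 14648; Band 6 + 270 → 21959; Band 7 + 270 → 13784
Population now: 0–14=8115, 15–29=8876, 30–44=10805, 45–59=8675, 60–74=14648, 75–89=21959, 90+=13784
Total after period 1: 8115 + 8876 + 10805 + 8675 + 14648 + 21959 + 13784 = 86862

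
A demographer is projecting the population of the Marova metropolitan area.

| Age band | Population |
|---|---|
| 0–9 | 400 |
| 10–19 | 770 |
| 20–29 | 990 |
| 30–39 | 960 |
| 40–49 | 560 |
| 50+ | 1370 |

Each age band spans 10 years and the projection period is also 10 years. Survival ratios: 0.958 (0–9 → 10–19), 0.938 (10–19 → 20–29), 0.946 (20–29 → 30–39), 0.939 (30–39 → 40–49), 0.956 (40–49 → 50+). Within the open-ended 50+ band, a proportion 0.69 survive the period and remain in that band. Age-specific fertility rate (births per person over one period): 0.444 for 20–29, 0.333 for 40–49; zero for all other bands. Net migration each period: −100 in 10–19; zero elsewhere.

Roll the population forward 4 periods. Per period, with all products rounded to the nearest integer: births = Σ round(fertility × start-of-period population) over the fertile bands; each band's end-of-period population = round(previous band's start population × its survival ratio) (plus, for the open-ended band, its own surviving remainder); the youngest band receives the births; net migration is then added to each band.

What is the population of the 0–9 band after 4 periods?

421

Numbering the bands 1..6 from youngest to oldest:
— Period 1 —
Births: 990 * 0.444 = 440, 560 * 0.333 = 186 ⇒ total 626
Band 2: 400 * 0.958 = 383
Band 3: 770 * 0.938 = 722
Band 4: 990 * 0.946 = 937
Band 5: 960 * 0.939 = 901
Band 6: 560 * 0.956 + 1370 * 0.69 = 535 + 945 = 1480
Net migration: Band 2 − 100 → 283
Giving 626 / 283 / 722 / 937 / 901 / 1480.
— Period 2 —
Births: 722 * 0.444 = 321, 901 * 0.333 = 300 ⇒ total 621
Band 2: 626 * 0.958 = 600
Band 3: 283 * 0.938 = 265
Band 4: 722 * 0.946 = 683
Band 5: 937 * 0.939 = 880
Band 6: 901 * 0.956 + 1480 * 0.69 = 861 + 1021 = 1882
Net migration: Band 2 − 100 → 500
Giving 621 / 500 / 265 / 683 / 880 / 1882.
— Period 3 —
Births: 265 * 0.444 = 118, 880 * 0.333 = 293 ⇒ total 411
Band 2: 621 * 0.958 = 595
Band 3: 500 * 0.938 = 469
Band 4: 265 * 0.946 = 251
Band 5: 683 * 0.939 = 641
Band 6: 880 * 0.956 + 1882 * 0.69 = 841 + 1299 = 2140
Net migration: Band 2 − 100 → 495
Giving 411 / 495 / 469 / 251 / 641 / 2140.
— Period 4 —
Births: 469 * 0.444 = 208, 641 * 0.333 = 213 ⇒ total 421
Band 2: 411 * 0.958 = 394
Band 3: 495 * 0.938 = 464
Band 4: 469 * 0.946 = 444
Band 5: 251 * 0.939 = 236
Band 6: 641 * 0.956 + 2140 * 0.69 = 613 + 1477 = 2090
Net migration: Band 2 − 100 → 294
Giving 421 / 294 / 464 / 444 / 236 / 2090.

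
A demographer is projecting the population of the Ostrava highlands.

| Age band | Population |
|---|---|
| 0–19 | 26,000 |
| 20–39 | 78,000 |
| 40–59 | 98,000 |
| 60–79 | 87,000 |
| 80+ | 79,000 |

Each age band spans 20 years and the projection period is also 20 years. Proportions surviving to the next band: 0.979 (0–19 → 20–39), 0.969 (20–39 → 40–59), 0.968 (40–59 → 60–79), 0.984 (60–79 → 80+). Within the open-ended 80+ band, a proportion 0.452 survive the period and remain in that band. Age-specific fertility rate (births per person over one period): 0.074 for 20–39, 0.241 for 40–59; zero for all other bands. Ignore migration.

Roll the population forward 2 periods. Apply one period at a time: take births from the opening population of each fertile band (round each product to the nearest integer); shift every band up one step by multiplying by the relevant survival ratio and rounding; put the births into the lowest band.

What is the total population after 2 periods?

After projecting period 1:
Births: 78000 * 0.074 = 5772  |  98000 * 0.241 = 23618 → 29390
20–39: 26000 * 0.979 = 25454
40–59: 78000 * 0.969 = 75582
60–79: 98000 * 0.968 = 94864
80+: 87000 * 0.984 + 79000 * 0.452 = 85608 + 35708 = 121316
Population now: 0–19=29390, 20–39=25454, 40–59=75582, 60–79=94864, 80+=121316
After projecting period 2:
Births: 25454 * 0.074 = 1884  |  75582 * 0.241 = 18215 → 20099
20–39: 29390 * 0.979 = 28773
40–59: 25454 * 0.969 = 24665
60–79: 75582 * 0.968 = 73163
80+: 94864 * 0.984 + 121316 * 0.452 = 93346 + 54835 = 148181
Population now: 0–19=20099, 20–39=28773, 40–59=24665, 60–79=73163, 80+=148181
Total after period 2: 20099 + 28773 + 24665 + 73163 + 148181 = 294881

294881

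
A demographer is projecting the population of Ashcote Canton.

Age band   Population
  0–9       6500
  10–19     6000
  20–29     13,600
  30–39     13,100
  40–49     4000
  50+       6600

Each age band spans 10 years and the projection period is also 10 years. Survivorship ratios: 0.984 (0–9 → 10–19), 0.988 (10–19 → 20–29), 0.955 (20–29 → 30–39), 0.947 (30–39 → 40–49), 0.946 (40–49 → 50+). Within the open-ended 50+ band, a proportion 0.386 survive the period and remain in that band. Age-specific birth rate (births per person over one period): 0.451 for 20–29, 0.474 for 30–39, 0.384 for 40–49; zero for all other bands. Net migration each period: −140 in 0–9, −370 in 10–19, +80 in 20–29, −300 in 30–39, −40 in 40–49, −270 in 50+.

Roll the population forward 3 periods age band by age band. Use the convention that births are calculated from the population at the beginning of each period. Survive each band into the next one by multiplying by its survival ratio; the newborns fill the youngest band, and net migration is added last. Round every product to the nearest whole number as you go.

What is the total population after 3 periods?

(Bands numbered youngest = 1 to oldest = 6.)
After projecting period 1:
Births: 13600 * 0.451 = 6134, 13100 * 0.474 = 6209, 4000 * 0.384 = 1536 → 13879
Band 2: 6500 * 0.984 = 6396
Band 3: 6000 * 0.988 = 5928
Band 4: 13600 * 0.955 = 12988
Band 5: 13100 * 0.947 = 12406
Band 6: 4000 * 0.946 + 6600 * 0.386 = 3784 + 2548 = 6332
Net migration: Band 1 − 140 → 13739; Band 2 − 370 → 6026; Band 3 + 80 → 6008; Band 4 − 300 → 12688; Band 5 − 40 → 12366; Band 6 − 270 → 6062
Giving 13739 / 6026 / 6008 / 12688 / 12366 / 6062.
After projecting period 2:
Births: 6008 * 0.451 = 2710, 12688 * 0.474 = 6014, 12366 * 0.384 = 4749 → 13473
Band 2: 13739 * 0.984 = 13519
Band 3: 6026 * 0.988 = 5954
Band 4: 6008 * 0.955 = 5738
Band 5: 12688 * 0.947 = 12016
Band 6: 12366 * 0.946 + 6062 * 0.386 = 11698 + 2340 = 14038
Net migration: Band 1 − 140 → 13333; Band 2 − 370 → 13149; Band 3 + 80 → 6034; Band 4 − 300 → 5438; Band 5 − 40 → 11976; Band 6 − 270 → 13768
Giving 13333 / 13149 / 6034 / 5438 / 11976 / 13768.
After projecting period 3:
Births: 6034 * 0.451 = 2721, 5438 * 0.474 = 2578, 11976 * 0.384 = 4599 → 9898
Band 2: 13333 * 0.984 = 13120
Band 3: 13149 * 0.988 = 12991
Band 4: 6034 * 0.955 = 5762
Band 5: 5438 * 0.947 = 5150
Band 6: 11976 * 0.946 + 13768 * 0.386 = 11329 + 5314 = 16643
Net migration: Band 1 − 140 → 9758; Band 2 − 370 → 12750; Band 3 + 80 → 13071; Band 4 − 300 → 5462; Band 5 − 40 → 5110; Band 6 − 270 → 16373
Giving 9758 / 12750 / 13071 / 5462 / 5110 / 16373.
Total after period 3: 9758 + 12750 + 13071 + 5462 + 5110 + 16373 = 62524

62524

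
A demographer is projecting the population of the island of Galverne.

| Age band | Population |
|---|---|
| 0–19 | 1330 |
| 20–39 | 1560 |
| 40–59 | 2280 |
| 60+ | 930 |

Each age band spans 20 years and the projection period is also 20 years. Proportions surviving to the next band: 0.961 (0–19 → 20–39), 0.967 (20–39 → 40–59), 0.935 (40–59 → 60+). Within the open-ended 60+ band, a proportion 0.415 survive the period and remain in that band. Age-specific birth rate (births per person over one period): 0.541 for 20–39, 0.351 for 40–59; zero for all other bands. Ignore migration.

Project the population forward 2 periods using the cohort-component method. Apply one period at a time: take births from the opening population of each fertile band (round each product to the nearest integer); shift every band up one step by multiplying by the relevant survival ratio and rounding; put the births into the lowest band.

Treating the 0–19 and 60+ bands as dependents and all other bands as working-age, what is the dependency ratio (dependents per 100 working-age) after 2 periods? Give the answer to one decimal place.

Numbering the bands 1..4 from youngest to oldest:
— Period 1 —
Births: 1560 * 0.541 = 844  |  2280 * 0.351 = 800 → total 1644
Band 2: 1330 * 0.961 = 1278
Band 3: 1560 * 0.967 = 1509
Band 4: 2280 * 0.935 + 930 * 0.415 = 2132 + 386 = 2518
Population now: 0–19=1644, 20–39=1278, 40–59=1509, 60+=2518
— Period 2 —
Births: 1278 * 0.541 = 691  |  1509 * 0.351 = 530 → total 1221
Band 2: 1644 * 0.961 = 1580
Band 3: 1278 * 0.967 = 1236
Band 4: 1509 * 0.935 + 2518 * 0.415 = 1411 + 1045 = 2456
Population now: 0–19=1221, 20–39=1580, 40–59=1236, 60+=2456
Dependents (band 0–19 + band 60+) = 1221 + 2456 = 3677; working-age = 2816; ratio = 3677/2816 × 100 = 130.6

130.6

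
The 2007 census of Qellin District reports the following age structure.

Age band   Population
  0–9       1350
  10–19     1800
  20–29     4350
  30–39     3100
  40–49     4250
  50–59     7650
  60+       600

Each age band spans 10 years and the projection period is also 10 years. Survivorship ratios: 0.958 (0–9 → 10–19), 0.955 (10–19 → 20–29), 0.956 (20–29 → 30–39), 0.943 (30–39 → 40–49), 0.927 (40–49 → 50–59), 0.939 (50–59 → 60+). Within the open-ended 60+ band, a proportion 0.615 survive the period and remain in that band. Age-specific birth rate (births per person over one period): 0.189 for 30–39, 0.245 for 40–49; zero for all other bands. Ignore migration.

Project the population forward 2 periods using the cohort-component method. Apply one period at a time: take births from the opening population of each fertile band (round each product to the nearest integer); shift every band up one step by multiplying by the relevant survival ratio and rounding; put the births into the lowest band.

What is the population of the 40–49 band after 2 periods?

3922

Period 1:
Births: 3100 * 0.189 = 586 ; 4250 * 0.245 = 1041 → total 1627
10–19: 1350 * 0.958 = 1293
20–29: 1800 * 0.955 = 1719
30–39: 4350 * 0.956 = 4159
40–49: 3100 * 0.943 = 2923
50–59: 4250 * 0.927 = 3940
60+: 7650 * 0.939 + 600 * 0.615 = 7183 + 369 = 7552
Population now: 0–9=1627, 10–19=1293, 20–29=1719, 30–39=4159, 40–49=2923, 50–59=3940, 60+=7552
Period 2:
Births: 4159 * 0.189 = 786 ; 2923 * 0.245 = 716 → total 1502
10–19: 1627 * 0.958 = 1559
20–29: 1293 * 0.955 = 1235
30–39: 1719 * 0.956 = 1643
40–49: 4159 * 0.943 = 3922
50–59: 2923 * 0.927 = 2710
60+: 3940 * 0.939 + 7552 * 0.615 = 3700 + 4644 = 8344
Population now: 0–9=1502, 10–19=1559, 20–29=1235, 30–39=1643, 40–49=3922, 50–59=2710, 60+=8344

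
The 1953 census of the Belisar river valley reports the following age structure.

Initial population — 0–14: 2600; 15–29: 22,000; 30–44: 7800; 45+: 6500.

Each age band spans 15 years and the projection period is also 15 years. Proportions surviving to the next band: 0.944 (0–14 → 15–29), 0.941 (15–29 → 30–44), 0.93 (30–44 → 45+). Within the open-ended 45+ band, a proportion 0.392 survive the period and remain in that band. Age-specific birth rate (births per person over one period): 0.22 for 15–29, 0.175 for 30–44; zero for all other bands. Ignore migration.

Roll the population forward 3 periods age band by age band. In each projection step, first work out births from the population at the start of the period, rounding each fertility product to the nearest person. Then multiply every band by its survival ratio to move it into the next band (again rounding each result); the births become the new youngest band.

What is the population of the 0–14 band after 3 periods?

1693

Call the bands 1 to 4, youngest first.
Period 1.
Births: 22000 × 0.22 = 4840  |  7800 × 0.175 = 1365 — total 6205
Band 2: 2600 × 0.944 = 2454
Band 3: 22000 × 0.941 = 20702
Band 4: 7800 × 0.93 + 6500 × 0.392 = 7254 + 2548 = 9802
End of period: [6205, 2454, 20702, 9802]
Period 2.
Births: 2454 × 0.22 = 540  |  20702 × 0.175 = 3623 — total 4163
Band 2: 6205 × 0.944 = 5858
Band 3: 2454 × 0.941 = 2309
Band 4: 20702 × 0.93 + 9802 × 0.392 = 19253 + 3842 = 23095
End of period: [4163, 5858, 2309, 23095]
Period 3.
Births: 5858 × 0.22 = 1289  |  2309 × 0.175 = 404 — total 1693
Band 2: 4163 × 0.944 = 3930
Band 3: 5858 × 0.941 = 5512
Band 4: 2309 × 0.93 + 23095 × 0.392 = 2147 + 9053 = 11200
End of period: [1693, 3930, 5512, 11200]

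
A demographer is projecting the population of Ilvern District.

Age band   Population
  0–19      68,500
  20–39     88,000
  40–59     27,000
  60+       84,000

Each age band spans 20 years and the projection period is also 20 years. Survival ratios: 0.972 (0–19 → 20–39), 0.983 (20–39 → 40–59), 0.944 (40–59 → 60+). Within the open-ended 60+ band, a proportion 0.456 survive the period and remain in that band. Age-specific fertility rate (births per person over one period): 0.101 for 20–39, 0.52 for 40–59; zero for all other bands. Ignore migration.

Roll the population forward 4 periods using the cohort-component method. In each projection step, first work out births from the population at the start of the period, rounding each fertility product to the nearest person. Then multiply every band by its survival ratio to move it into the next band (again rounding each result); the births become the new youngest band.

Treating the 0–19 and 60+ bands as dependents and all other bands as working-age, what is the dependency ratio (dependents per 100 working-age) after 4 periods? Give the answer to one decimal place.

104.3

(Bands numbered youngest = 1 to oldest = 4.)
— Period 1 —
Births: 88000 * 0.101 = 8888  |  27000 * 0.52 = 14040 ⇒ total 22928
Band 2: 68500 * 0.972 = 66582
Band 3: 88000 * 0.983 = 86504
Band 4: 27000 * 0.944 + 84000 * 0.456 = 25488 + 38304 = 63792
Population now: 0–19=22928, 20–39=66582, 40–59=86504, 60+=63792
— Period 2 —
Births: 66582 * 0.101 = 6725  |  86504 * 0.52 = 44982 ⇒ total 51707
Band 2: 22928 * 0.972 = 22286
Band 3: 66582 * 0.983 = 65450
Band 4: 86504 * 0.944 + 63792 * 0.456 = 81660 + 29089 = 110749
Population now: 0–19=51707, 20–39=22286, 40–59=65450, 60+=110749
— Period 3 —
Births: 22286 * 0.101 = 2251  |  65450 * 0.52 = 34034 ⇒ total 36285
Band 2: 51707 * 0.972 = 50259
Band 3: 22286 * 0.983 = 21907
Band 4: 65450 * 0.944 + 110749 * 0.456 = 61785 + 50502 = 112287
Population now: 0–19=36285, 20–39=50259, 40–59=21907, 60+=112287
— Period 4 —
Births: 50259 * 0.101 = 5076  |  21907 * 0.52 = 11392 ⇒ total 16468
Band 2: 36285 * 0.972 = 35269
Band 3: 50259 * 0.983 = 49405
Band 4: 21907 * 0.944 + 112287 * 0.456 = 20680 + 51203 = 71883
Population now: 0–19=16468, 20–39=35269, 40–59=49405, 60+=71883
Dependents (band 0–19 + band 60+) = 16468 + 71883 = 88351; working-age = 84674; ratio = 88351/84674 × 100 = 104.3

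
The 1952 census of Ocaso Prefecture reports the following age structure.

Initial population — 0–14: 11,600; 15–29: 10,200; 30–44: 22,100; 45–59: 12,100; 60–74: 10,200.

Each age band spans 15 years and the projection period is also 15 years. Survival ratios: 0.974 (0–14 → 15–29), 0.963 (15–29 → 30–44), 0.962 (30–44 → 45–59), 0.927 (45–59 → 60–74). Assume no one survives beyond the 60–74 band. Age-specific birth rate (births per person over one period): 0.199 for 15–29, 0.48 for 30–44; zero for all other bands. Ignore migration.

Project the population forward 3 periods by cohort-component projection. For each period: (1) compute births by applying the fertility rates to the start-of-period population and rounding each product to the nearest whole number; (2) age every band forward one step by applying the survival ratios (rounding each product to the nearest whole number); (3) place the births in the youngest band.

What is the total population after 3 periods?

45534

[period 1]
Births: 10200 × 0.199 = 2030, 22100 × 0.48 = 10608 ⇒ total 12638
15–29: 11600 × 0.974 = 11298
30–44: 10200 × 0.963 = 9823
45–59: 22100 × 0.962 = 21260
60–74: 12100 × 0.927 = 11217
→ [12638, 11298, 9823, 21260, 11217]
[period 2]
Births: 11298 × 0.199 = 2248, 9823 × 0.48 = 4715 ⇒ total 6963
15–29: 12638 × 0.974 = 12309
30–44: 11298 × 0.963 = 10880
45–59: 9823 × 0.962 = 9450
60–74: 21260 × 0.927 = 19708
→ [6963, 12309, 10880, 9450, 19708]
[period 3]
Births: 12309 × 0.199 = 2449, 10880 × 0.48 = 5222 ⇒ total 7671
15–29: 6963 × 0.974 = 6782
30–44: 12309 × 0.963 = 11854
45–59: 10880 × 0.962 = 10467
60–74: 9450 × 0.927 = 8760
→ [7671, 6782, 11854, 10467, 8760]
Total after period 3: 7671 + 6782 + 11854 + 10467 + 8760 = 45534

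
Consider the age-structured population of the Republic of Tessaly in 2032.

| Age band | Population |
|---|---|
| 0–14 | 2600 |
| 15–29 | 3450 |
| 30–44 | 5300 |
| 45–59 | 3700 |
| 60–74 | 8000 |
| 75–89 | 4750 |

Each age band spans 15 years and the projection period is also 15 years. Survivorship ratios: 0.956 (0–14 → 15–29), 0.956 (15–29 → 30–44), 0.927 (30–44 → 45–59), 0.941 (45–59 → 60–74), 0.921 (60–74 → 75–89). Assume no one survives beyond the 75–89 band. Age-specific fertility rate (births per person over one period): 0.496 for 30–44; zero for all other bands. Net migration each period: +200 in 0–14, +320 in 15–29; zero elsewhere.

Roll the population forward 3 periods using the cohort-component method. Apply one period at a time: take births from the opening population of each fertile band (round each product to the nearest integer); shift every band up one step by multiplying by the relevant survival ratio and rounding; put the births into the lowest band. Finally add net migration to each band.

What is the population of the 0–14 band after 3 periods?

1531

Let band 1 be 0–14 through band 6 = 75–89.
After projecting period 1:
Births: 5300 × 0.496 = 2629
Band 2: 2600 × 0.956 = 2486
Band 3: 3450 × 0.956 = 3298
Band 4: 5300 × 0.927 = 4913
Band 5: 3700 × 0.941 = 3482
Band 6: 8000 × 0.921 = 7368
Net migration: Band 1 + 200 → 2829; Band 2 + 320 → 2806
Giving 2829 / 2806 / 3298 / 4913 / 3482 / 7368.
After projecting period 2:
Births: 3298 × 0.496 = 1636
Band 2: 2829 × 0.956 = 2705
Band 3: 2806 × 0.956 = 2683
Band 4: 3298 × 0.927 = 3057
Band 5: 4913 × 0.941 = 4623
Band 6: 3482 × 0.921 = 3207
Net migration: Band 1 + 200 → 1836; Band 2 + 320 → 3025
Giving 1836 / 3025 / 2683 / 3057 / 4623 / 3207.
After projecting period 3:
Births: 2683 × 0.496 = 1331
Band 2: 1836 × 0.956 = 1755
Band 3: 3025 × 0.956 = 2892
Band 4: 2683 × 0.927 = 2487
Band 5: 3057 × 0.941 = 2877
Band 6: 4623 × 0.921 = 4258
Net migration: Band 1 + 200 → 1531; Band 2 + 320 → 2075
Giving 1531 / 2075 / 2892 / 2487 / 2877 / 4258.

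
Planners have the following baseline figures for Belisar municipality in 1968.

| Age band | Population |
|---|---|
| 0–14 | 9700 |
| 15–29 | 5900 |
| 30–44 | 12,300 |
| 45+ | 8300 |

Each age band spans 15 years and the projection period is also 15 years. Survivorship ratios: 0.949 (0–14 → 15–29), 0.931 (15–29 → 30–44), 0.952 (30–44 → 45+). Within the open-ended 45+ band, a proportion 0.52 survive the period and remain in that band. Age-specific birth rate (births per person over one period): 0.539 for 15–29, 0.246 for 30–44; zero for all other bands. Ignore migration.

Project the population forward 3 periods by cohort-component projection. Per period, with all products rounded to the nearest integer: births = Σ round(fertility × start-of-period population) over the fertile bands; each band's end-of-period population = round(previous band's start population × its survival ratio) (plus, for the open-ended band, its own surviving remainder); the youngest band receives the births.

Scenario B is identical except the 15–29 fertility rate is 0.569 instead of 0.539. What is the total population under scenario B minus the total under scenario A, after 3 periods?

691

Call the bands 1 to 4, youngest first.
After projecting period 1:
Births: 5900 × 0.539 = 3180, 12300 × 0.246 = 3026 — total 6206
Band 2: 9700 × 0.949 = 9205
Band 3: 5900 × 0.931 = 5493
Band 4: 12300 × 0.952 + 8300 × 0.52 = 11710 + 4316 = 16026
Giving 6206 / 9205 / 5493 / 16026.
After projecting period 2:
Births: 9205 × 0.539 = 4961, 5493 × 0.246 = 1351 — total 6312
Band 2: 6206 × 0.949 = 5889
Band 3: 9205 × 0.931 = 8570
Band 4: 5493 × 0.952 + 16026 × 0.52 = 5229 + 8334 = 13563
Giving 6312 / 5889 / 8570 / 13563.
After projecting period 3:
Births: 5889 × 0.539 = 3174, 8570 × 0.246 = 2108 — total 5282
Band 2: 6312 × 0.949 = 5990
Band 3: 5889 × 0.931 = 5483
Band 4: 8570 × 0.952 + 13563 × 0.52 = 8159 + 7053 = 15212
Giving 5282 / 5990 / 5483 / 15212.
Scenario A total after 3 periods: 31967
Scenario B projection —
After projecting period 1:
Births: 5900 × 0.569 = 3357, 12300 × 0.246 = 3026 — total 6383
Band 2: 9700 × 0.949 = 9205
Band 3: 5900 × 0.931 = 5493
Band 4: 12300 × 0.952 + 8300 × 0.52 = 11710 + 4316 = 16026
Giving 6383 / 9205 / 5493 / 16026.
After projecting period 2:
Births: 9205 × 0.569 = 5238, 5493 × 0.246 = 1351 — total 6589
Band 2: 6383 × 0.949 = 6057
Band 3: 9205 × 0.931 = 8570
Band 4: 5493 × 0.952 + 16026 × 0.52 = 5229 + 8334 = 13563
Giving 6589 / 6057 / 8570 / 13563.
After projecting period 3:
Births: 6057 × 0.569 = 3446, 8570 × 0.246 = 2108 — total 5554
Band 2: 6589 × 0.949 = 6253
Band 3: 6057 × 0.931 = 5639
Band 4: 8570 × 0.952 + 13563 × 0.52 = 8159 + 7053 = 15212
Giving 5554 / 6253 / 5639 / 15212.
Scenario B total after 3 periods: 32658
Difference B − A = 32658 − 31967 = 691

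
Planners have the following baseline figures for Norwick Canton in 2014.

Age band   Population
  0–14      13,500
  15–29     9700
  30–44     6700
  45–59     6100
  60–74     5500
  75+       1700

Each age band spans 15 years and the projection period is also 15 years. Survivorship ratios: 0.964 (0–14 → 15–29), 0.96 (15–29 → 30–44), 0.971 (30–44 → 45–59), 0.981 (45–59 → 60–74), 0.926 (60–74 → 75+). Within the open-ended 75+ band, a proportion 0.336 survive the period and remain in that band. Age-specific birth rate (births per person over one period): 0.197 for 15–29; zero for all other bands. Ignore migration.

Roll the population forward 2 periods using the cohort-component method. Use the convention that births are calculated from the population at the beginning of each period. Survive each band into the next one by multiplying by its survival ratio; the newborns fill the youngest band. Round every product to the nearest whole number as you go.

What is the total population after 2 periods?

39767

[period 1]
Births: 9700 * 0.197 = 1911
15–29: 13500 * 0.964 = 13014
30–44: 9700 * 0.96 = 9312
45–59: 6700 * 0.971 = 6506
60–74: 6100 * 0.981 = 5984
75+: 5500 * 0.926 + 1700 * 0.336 = 5093 + 571 = 5664
End of period: [1911, 13014, 9312, 6506, 5984, 5664]
[period 2]
Births: 13014 * 0.197 = 2564
15–29: 1911 * 0.964 = 1842
30–44: 13014 * 0.96 = 12493
45–59: 9312 * 0.971 = 9042
60–74: 6506 * 0.981 = 6382
75+: 5984 * 0.926 + 5664 * 0.336 = 5541 + 1903 = 7444
End of period: [2564, 1842, 12493, 9042, 6382, 7444]
Total after period 2: 2564 + 1842 + 12493 + 9042 + 6382 + 7444 = 39767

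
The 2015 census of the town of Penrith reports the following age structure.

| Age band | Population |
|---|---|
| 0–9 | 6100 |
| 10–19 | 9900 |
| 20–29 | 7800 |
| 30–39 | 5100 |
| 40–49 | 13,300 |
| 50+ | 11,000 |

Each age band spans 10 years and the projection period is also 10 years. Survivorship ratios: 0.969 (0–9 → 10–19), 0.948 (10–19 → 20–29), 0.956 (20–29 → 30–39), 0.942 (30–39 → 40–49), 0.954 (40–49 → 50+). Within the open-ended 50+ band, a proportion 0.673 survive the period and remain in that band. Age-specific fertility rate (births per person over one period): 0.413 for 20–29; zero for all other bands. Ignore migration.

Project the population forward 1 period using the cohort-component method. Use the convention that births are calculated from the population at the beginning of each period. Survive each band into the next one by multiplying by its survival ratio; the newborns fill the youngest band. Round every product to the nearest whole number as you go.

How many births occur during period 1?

(Groups numbered youngest = 1 to oldest = 6.)
After projecting period 1:
Births: 7800 × 0.413 = 3221
Group 2: 6100 × 0.969 = 5911
Group 3: 9900 × 0.948 = 9385
Group 4: 7800 × 0.956 = 7457
Group 5: 5100 × 0.942 = 4804
Group 6: 13300 × 0.954 + 11000 × 0.673 = 12688 + 7403 = 20091
→ [3221, 5911, 9385, 7457, 4804, 20091]

3221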